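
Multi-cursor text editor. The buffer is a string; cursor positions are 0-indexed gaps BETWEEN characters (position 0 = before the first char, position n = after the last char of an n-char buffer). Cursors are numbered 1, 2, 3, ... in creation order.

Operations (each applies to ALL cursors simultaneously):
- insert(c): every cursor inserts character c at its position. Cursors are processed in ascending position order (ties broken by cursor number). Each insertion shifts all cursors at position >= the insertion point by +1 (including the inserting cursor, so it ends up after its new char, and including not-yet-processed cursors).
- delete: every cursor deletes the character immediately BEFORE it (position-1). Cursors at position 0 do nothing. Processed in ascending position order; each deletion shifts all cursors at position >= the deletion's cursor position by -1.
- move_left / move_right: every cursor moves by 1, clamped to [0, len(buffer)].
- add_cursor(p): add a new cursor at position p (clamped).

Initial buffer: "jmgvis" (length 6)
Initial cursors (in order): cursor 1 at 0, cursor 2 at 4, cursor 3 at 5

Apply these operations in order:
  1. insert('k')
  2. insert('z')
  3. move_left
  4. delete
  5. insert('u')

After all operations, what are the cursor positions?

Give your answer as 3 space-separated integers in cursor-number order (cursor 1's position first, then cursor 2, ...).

Answer: 1 7 10

Derivation:
After op 1 (insert('k')): buffer="kjmgvkiks" (len 9), cursors c1@1 c2@6 c3@8, authorship 1....2.3.
After op 2 (insert('z')): buffer="kzjmgvkzikzs" (len 12), cursors c1@2 c2@8 c3@11, authorship 11....22.33.
After op 3 (move_left): buffer="kzjmgvkzikzs" (len 12), cursors c1@1 c2@7 c3@10, authorship 11....22.33.
After op 4 (delete): buffer="zjmgvzizs" (len 9), cursors c1@0 c2@5 c3@7, authorship 1....2.3.
After op 5 (insert('u')): buffer="uzjmgvuziuzs" (len 12), cursors c1@1 c2@7 c3@10, authorship 11....22.33.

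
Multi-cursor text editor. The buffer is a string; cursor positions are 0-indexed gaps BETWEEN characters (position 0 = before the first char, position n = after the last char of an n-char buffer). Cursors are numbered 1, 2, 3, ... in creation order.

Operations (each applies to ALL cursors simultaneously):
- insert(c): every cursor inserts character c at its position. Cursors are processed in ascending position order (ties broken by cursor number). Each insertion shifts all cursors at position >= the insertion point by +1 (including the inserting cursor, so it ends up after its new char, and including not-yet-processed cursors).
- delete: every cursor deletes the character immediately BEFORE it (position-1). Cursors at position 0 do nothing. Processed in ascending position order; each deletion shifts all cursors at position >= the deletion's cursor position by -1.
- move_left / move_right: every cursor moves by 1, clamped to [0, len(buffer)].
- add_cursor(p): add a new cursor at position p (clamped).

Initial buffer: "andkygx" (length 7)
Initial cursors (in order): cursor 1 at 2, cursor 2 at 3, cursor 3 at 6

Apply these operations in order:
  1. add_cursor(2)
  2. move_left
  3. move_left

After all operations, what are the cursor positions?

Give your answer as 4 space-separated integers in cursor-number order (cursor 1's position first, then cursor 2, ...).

Answer: 0 1 4 0

Derivation:
After op 1 (add_cursor(2)): buffer="andkygx" (len 7), cursors c1@2 c4@2 c2@3 c3@6, authorship .......
After op 2 (move_left): buffer="andkygx" (len 7), cursors c1@1 c4@1 c2@2 c3@5, authorship .......
After op 3 (move_left): buffer="andkygx" (len 7), cursors c1@0 c4@0 c2@1 c3@4, authorship .......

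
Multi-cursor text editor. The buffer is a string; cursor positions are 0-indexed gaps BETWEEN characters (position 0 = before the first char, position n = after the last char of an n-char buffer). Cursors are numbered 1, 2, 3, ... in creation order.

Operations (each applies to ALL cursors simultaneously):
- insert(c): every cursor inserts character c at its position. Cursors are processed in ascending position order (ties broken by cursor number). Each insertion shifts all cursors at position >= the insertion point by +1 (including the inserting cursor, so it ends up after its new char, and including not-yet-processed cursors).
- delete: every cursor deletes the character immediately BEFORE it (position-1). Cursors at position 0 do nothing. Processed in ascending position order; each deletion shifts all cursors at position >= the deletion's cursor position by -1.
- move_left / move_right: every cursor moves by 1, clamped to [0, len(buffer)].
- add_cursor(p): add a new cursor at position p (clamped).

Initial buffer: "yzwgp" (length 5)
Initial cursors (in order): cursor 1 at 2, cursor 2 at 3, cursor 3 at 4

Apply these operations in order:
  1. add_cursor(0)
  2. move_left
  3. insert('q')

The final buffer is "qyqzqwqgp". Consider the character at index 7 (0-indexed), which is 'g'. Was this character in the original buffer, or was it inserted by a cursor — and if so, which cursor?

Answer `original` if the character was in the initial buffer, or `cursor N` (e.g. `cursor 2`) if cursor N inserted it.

After op 1 (add_cursor(0)): buffer="yzwgp" (len 5), cursors c4@0 c1@2 c2@3 c3@4, authorship .....
After op 2 (move_left): buffer="yzwgp" (len 5), cursors c4@0 c1@1 c2@2 c3@3, authorship .....
After op 3 (insert('q')): buffer="qyqzqwqgp" (len 9), cursors c4@1 c1@3 c2@5 c3@7, authorship 4.1.2.3..
Authorship (.=original, N=cursor N): 4 . 1 . 2 . 3 . .
Index 7: author = original

Answer: original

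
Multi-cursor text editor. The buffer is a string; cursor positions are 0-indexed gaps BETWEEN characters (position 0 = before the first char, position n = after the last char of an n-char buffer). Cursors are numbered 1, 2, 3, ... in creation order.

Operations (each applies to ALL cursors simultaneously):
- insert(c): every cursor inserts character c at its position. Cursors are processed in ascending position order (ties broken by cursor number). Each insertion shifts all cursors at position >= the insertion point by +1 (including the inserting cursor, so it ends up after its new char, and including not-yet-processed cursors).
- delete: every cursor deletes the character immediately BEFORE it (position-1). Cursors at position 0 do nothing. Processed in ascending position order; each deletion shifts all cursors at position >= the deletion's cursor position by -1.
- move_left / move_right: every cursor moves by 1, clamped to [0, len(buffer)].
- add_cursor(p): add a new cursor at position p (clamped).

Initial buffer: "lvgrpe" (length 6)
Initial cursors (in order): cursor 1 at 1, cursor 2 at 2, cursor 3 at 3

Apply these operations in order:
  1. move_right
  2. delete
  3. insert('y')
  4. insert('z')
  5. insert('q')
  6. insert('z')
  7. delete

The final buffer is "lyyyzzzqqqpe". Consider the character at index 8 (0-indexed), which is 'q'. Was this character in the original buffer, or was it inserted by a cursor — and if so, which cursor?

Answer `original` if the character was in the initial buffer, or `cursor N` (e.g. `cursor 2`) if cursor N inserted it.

Answer: cursor 2

Derivation:
After op 1 (move_right): buffer="lvgrpe" (len 6), cursors c1@2 c2@3 c3@4, authorship ......
After op 2 (delete): buffer="lpe" (len 3), cursors c1@1 c2@1 c3@1, authorship ...
After op 3 (insert('y')): buffer="lyyype" (len 6), cursors c1@4 c2@4 c3@4, authorship .123..
After op 4 (insert('z')): buffer="lyyyzzzpe" (len 9), cursors c1@7 c2@7 c3@7, authorship .123123..
After op 5 (insert('q')): buffer="lyyyzzzqqqpe" (len 12), cursors c1@10 c2@10 c3@10, authorship .123123123..
After op 6 (insert('z')): buffer="lyyyzzzqqqzzzpe" (len 15), cursors c1@13 c2@13 c3@13, authorship .123123123123..
After op 7 (delete): buffer="lyyyzzzqqqpe" (len 12), cursors c1@10 c2@10 c3@10, authorship .123123123..
Authorship (.=original, N=cursor N): . 1 2 3 1 2 3 1 2 3 . .
Index 8: author = 2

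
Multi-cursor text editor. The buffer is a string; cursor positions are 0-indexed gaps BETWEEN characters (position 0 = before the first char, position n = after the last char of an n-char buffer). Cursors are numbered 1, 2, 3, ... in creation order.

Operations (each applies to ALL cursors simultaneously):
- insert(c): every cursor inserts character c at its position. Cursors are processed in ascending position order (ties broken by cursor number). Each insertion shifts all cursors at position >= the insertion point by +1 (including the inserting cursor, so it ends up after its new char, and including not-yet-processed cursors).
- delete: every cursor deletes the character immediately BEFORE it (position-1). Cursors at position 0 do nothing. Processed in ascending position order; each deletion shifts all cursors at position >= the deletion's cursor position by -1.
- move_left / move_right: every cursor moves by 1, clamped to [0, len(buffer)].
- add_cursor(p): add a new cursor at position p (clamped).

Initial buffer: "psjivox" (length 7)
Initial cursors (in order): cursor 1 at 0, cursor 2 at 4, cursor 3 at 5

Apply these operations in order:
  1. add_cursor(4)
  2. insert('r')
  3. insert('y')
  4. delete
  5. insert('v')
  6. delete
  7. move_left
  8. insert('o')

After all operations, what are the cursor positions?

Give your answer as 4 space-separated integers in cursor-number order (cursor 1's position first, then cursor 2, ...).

After op 1 (add_cursor(4)): buffer="psjivox" (len 7), cursors c1@0 c2@4 c4@4 c3@5, authorship .......
After op 2 (insert('r')): buffer="rpsjirrvrox" (len 11), cursors c1@1 c2@7 c4@7 c3@9, authorship 1....24.3..
After op 3 (insert('y')): buffer="rypsjirryyvryox" (len 15), cursors c1@2 c2@10 c4@10 c3@13, authorship 11....2424.33..
After op 4 (delete): buffer="rpsjirrvrox" (len 11), cursors c1@1 c2@7 c4@7 c3@9, authorship 1....24.3..
After op 5 (insert('v')): buffer="rvpsjirrvvvrvox" (len 15), cursors c1@2 c2@10 c4@10 c3@13, authorship 11....2424.33..
After op 6 (delete): buffer="rpsjirrvrox" (len 11), cursors c1@1 c2@7 c4@7 c3@9, authorship 1....24.3..
After op 7 (move_left): buffer="rpsjirrvrox" (len 11), cursors c1@0 c2@6 c4@6 c3@8, authorship 1....24.3..
After op 8 (insert('o')): buffer="orpsjiroorvorox" (len 15), cursors c1@1 c2@9 c4@9 c3@12, authorship 11....2244.33..

Answer: 1 9 12 9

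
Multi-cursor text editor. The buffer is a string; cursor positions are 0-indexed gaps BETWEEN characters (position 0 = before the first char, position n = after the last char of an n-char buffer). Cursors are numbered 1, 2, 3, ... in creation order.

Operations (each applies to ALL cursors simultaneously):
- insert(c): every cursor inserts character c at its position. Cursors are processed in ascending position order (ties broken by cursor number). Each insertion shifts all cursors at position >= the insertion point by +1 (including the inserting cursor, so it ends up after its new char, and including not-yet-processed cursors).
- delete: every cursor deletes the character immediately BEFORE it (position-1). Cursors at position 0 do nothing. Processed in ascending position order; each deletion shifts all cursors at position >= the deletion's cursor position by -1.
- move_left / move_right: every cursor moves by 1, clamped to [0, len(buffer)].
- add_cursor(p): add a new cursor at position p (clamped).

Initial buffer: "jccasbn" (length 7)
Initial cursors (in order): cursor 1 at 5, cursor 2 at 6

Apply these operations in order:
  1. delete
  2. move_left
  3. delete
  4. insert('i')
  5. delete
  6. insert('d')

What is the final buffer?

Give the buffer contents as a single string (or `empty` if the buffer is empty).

After op 1 (delete): buffer="jccan" (len 5), cursors c1@4 c2@4, authorship .....
After op 2 (move_left): buffer="jccan" (len 5), cursors c1@3 c2@3, authorship .....
After op 3 (delete): buffer="jan" (len 3), cursors c1@1 c2@1, authorship ...
After op 4 (insert('i')): buffer="jiian" (len 5), cursors c1@3 c2@3, authorship .12..
After op 5 (delete): buffer="jan" (len 3), cursors c1@1 c2@1, authorship ...
After op 6 (insert('d')): buffer="jddan" (len 5), cursors c1@3 c2@3, authorship .12..

Answer: jddan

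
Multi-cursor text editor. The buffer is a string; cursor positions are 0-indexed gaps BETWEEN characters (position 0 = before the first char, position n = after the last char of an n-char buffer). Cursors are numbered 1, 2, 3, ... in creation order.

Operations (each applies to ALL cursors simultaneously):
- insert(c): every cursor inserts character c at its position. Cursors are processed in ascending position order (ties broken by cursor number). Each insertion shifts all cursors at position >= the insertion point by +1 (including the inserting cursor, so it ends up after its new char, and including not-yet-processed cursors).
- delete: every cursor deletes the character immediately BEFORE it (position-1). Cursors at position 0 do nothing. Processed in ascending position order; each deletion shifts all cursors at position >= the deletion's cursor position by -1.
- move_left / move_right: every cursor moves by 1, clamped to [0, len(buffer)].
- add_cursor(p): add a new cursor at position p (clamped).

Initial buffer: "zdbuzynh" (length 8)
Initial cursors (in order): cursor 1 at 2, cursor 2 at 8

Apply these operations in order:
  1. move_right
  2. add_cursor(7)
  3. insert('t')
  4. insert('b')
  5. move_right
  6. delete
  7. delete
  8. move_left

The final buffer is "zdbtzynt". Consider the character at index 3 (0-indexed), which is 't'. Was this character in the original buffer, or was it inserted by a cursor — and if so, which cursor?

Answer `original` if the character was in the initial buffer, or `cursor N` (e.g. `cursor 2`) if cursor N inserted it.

After op 1 (move_right): buffer="zdbuzynh" (len 8), cursors c1@3 c2@8, authorship ........
After op 2 (add_cursor(7)): buffer="zdbuzynh" (len 8), cursors c1@3 c3@7 c2@8, authorship ........
After op 3 (insert('t')): buffer="zdbtuzyntht" (len 11), cursors c1@4 c3@9 c2@11, authorship ...1....3.2
After op 4 (insert('b')): buffer="zdbtbuzyntbhtb" (len 14), cursors c1@5 c3@11 c2@14, authorship ...11....33.22
After op 5 (move_right): buffer="zdbtbuzyntbhtb" (len 14), cursors c1@6 c3@12 c2@14, authorship ...11....33.22
After op 6 (delete): buffer="zdbtbzyntbt" (len 11), cursors c1@5 c3@10 c2@11, authorship ...11...332
After op 7 (delete): buffer="zdbtzynt" (len 8), cursors c1@4 c2@8 c3@8, authorship ...1...3
After op 8 (move_left): buffer="zdbtzynt" (len 8), cursors c1@3 c2@7 c3@7, authorship ...1...3
Authorship (.=original, N=cursor N): . . . 1 . . . 3
Index 3: author = 1

Answer: cursor 1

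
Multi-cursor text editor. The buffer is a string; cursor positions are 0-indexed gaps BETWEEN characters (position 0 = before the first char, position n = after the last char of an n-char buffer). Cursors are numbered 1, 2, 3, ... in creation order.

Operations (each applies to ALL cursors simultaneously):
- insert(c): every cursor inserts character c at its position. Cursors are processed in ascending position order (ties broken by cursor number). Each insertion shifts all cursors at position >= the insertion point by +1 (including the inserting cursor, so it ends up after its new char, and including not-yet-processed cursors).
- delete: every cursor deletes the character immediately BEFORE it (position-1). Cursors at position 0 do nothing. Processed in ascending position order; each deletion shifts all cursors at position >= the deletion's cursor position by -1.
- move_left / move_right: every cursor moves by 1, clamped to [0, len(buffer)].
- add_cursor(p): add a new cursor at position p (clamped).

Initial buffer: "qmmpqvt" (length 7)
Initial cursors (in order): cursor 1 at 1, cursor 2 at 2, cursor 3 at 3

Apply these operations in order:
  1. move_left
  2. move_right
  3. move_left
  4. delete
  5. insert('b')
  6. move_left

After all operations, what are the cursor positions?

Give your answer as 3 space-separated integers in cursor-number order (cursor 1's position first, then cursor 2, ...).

Answer: 2 2 2

Derivation:
After op 1 (move_left): buffer="qmmpqvt" (len 7), cursors c1@0 c2@1 c3@2, authorship .......
After op 2 (move_right): buffer="qmmpqvt" (len 7), cursors c1@1 c2@2 c3@3, authorship .......
After op 3 (move_left): buffer="qmmpqvt" (len 7), cursors c1@0 c2@1 c3@2, authorship .......
After op 4 (delete): buffer="mpqvt" (len 5), cursors c1@0 c2@0 c3@0, authorship .....
After op 5 (insert('b')): buffer="bbbmpqvt" (len 8), cursors c1@3 c2@3 c3@3, authorship 123.....
After op 6 (move_left): buffer="bbbmpqvt" (len 8), cursors c1@2 c2@2 c3@2, authorship 123.....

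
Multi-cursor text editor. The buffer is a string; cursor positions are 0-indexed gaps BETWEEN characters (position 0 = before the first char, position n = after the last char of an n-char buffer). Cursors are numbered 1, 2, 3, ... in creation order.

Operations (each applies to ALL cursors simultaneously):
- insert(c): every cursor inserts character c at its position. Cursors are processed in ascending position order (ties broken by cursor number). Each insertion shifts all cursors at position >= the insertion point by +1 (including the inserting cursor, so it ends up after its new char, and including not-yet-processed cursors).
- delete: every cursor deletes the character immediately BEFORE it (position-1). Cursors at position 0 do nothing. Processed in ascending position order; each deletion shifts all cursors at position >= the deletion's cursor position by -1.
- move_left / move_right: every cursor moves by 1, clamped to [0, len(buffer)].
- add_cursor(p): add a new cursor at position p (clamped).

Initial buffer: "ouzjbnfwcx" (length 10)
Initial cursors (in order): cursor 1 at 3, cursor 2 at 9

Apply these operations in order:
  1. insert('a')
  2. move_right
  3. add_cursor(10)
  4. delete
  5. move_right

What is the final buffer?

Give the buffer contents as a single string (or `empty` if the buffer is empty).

Answer: ouzabnfwa

Derivation:
After op 1 (insert('a')): buffer="ouzajbnfwcax" (len 12), cursors c1@4 c2@11, authorship ...1......2.
After op 2 (move_right): buffer="ouzajbnfwcax" (len 12), cursors c1@5 c2@12, authorship ...1......2.
After op 3 (add_cursor(10)): buffer="ouzajbnfwcax" (len 12), cursors c1@5 c3@10 c2@12, authorship ...1......2.
After op 4 (delete): buffer="ouzabnfwa" (len 9), cursors c1@4 c3@8 c2@9, authorship ...1....2
After op 5 (move_right): buffer="ouzabnfwa" (len 9), cursors c1@5 c2@9 c3@9, authorship ...1....2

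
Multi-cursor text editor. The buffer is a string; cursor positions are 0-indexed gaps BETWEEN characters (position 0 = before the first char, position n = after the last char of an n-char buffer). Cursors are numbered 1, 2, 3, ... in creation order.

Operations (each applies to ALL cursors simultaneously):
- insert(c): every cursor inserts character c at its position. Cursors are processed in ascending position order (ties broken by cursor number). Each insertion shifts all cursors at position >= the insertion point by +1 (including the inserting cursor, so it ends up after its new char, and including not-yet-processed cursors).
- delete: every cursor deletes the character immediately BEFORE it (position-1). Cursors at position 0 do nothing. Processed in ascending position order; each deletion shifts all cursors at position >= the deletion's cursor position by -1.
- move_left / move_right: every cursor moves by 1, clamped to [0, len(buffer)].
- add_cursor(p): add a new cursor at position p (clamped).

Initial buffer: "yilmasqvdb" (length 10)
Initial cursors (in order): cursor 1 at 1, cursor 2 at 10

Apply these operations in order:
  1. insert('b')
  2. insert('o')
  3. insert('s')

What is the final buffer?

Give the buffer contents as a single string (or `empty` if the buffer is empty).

Answer: ybosilmasqvdbbos

Derivation:
After op 1 (insert('b')): buffer="ybilmasqvdbb" (len 12), cursors c1@2 c2@12, authorship .1.........2
After op 2 (insert('o')): buffer="yboilmasqvdbbo" (len 14), cursors c1@3 c2@14, authorship .11.........22
After op 3 (insert('s')): buffer="ybosilmasqvdbbos" (len 16), cursors c1@4 c2@16, authorship .111.........222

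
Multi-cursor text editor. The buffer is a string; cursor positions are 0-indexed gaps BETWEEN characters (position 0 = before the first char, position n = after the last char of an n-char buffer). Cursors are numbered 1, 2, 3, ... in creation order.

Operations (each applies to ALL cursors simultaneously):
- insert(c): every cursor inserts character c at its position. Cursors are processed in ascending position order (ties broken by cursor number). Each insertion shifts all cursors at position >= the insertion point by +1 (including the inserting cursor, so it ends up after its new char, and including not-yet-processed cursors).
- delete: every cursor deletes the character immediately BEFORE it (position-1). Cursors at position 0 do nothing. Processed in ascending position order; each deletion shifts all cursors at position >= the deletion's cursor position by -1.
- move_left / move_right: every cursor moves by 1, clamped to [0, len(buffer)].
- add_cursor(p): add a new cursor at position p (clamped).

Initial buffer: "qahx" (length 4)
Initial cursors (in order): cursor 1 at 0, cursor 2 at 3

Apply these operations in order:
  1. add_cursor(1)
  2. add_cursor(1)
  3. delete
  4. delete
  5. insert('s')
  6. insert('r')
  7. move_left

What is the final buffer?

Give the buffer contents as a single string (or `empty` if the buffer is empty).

Answer: ssssrrrrx

Derivation:
After op 1 (add_cursor(1)): buffer="qahx" (len 4), cursors c1@0 c3@1 c2@3, authorship ....
After op 2 (add_cursor(1)): buffer="qahx" (len 4), cursors c1@0 c3@1 c4@1 c2@3, authorship ....
After op 3 (delete): buffer="ax" (len 2), cursors c1@0 c3@0 c4@0 c2@1, authorship ..
After op 4 (delete): buffer="x" (len 1), cursors c1@0 c2@0 c3@0 c4@0, authorship .
After op 5 (insert('s')): buffer="ssssx" (len 5), cursors c1@4 c2@4 c3@4 c4@4, authorship 1234.
After op 6 (insert('r')): buffer="ssssrrrrx" (len 9), cursors c1@8 c2@8 c3@8 c4@8, authorship 12341234.
After op 7 (move_left): buffer="ssssrrrrx" (len 9), cursors c1@7 c2@7 c3@7 c4@7, authorship 12341234.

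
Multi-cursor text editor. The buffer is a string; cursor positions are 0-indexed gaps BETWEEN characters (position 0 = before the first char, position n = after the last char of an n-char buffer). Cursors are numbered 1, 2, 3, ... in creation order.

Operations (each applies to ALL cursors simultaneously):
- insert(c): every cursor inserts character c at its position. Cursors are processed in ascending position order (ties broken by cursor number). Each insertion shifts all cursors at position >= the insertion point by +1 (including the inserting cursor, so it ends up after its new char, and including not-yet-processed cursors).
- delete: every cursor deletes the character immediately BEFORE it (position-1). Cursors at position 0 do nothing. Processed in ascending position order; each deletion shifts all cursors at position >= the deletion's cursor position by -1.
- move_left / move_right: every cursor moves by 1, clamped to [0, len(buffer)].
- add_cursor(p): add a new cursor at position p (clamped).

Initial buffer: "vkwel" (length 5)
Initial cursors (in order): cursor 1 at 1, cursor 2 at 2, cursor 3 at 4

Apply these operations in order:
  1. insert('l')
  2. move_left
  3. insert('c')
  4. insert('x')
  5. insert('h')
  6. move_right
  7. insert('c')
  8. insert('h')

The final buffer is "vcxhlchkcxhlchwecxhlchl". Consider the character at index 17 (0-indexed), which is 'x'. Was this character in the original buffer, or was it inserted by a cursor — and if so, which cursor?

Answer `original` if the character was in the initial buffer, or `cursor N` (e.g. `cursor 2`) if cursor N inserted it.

Answer: cursor 3

Derivation:
After op 1 (insert('l')): buffer="vlklwell" (len 8), cursors c1@2 c2@4 c3@7, authorship .1.2..3.
After op 2 (move_left): buffer="vlklwell" (len 8), cursors c1@1 c2@3 c3@6, authorship .1.2..3.
After op 3 (insert('c')): buffer="vclkclwecll" (len 11), cursors c1@2 c2@5 c3@9, authorship .11.22..33.
After op 4 (insert('x')): buffer="vcxlkcxlwecxll" (len 14), cursors c1@3 c2@7 c3@12, authorship .111.222..333.
After op 5 (insert('h')): buffer="vcxhlkcxhlwecxhll" (len 17), cursors c1@4 c2@9 c3@15, authorship .1111.2222..3333.
After op 6 (move_right): buffer="vcxhlkcxhlwecxhll" (len 17), cursors c1@5 c2@10 c3@16, authorship .1111.2222..3333.
After op 7 (insert('c')): buffer="vcxhlckcxhlcwecxhlcl" (len 20), cursors c1@6 c2@12 c3@19, authorship .11111.22222..33333.
After op 8 (insert('h')): buffer="vcxhlchkcxhlchwecxhlchl" (len 23), cursors c1@7 c2@14 c3@22, authorship .111111.222222..333333.
Authorship (.=original, N=cursor N): . 1 1 1 1 1 1 . 2 2 2 2 2 2 . . 3 3 3 3 3 3 .
Index 17: author = 3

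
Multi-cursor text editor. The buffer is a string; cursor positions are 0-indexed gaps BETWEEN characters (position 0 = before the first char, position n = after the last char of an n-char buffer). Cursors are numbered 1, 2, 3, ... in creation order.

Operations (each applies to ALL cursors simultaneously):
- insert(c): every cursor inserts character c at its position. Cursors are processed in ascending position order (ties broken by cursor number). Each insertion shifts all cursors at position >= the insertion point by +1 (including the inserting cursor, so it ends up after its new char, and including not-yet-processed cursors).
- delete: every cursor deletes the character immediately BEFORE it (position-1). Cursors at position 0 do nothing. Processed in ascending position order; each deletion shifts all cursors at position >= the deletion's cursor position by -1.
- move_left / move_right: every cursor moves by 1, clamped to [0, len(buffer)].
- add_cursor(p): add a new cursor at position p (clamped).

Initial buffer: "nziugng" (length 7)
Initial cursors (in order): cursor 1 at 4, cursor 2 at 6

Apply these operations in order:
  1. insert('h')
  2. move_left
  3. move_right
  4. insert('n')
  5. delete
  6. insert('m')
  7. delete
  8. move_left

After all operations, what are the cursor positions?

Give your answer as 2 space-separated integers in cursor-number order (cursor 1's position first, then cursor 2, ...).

Answer: 4 7

Derivation:
After op 1 (insert('h')): buffer="nziuhgnhg" (len 9), cursors c1@5 c2@8, authorship ....1..2.
After op 2 (move_left): buffer="nziuhgnhg" (len 9), cursors c1@4 c2@7, authorship ....1..2.
After op 3 (move_right): buffer="nziuhgnhg" (len 9), cursors c1@5 c2@8, authorship ....1..2.
After op 4 (insert('n')): buffer="nziuhngnhng" (len 11), cursors c1@6 c2@10, authorship ....11..22.
After op 5 (delete): buffer="nziuhgnhg" (len 9), cursors c1@5 c2@8, authorship ....1..2.
After op 6 (insert('m')): buffer="nziuhmgnhmg" (len 11), cursors c1@6 c2@10, authorship ....11..22.
After op 7 (delete): buffer="nziuhgnhg" (len 9), cursors c1@5 c2@8, authorship ....1..2.
After op 8 (move_left): buffer="nziuhgnhg" (len 9), cursors c1@4 c2@7, authorship ....1..2.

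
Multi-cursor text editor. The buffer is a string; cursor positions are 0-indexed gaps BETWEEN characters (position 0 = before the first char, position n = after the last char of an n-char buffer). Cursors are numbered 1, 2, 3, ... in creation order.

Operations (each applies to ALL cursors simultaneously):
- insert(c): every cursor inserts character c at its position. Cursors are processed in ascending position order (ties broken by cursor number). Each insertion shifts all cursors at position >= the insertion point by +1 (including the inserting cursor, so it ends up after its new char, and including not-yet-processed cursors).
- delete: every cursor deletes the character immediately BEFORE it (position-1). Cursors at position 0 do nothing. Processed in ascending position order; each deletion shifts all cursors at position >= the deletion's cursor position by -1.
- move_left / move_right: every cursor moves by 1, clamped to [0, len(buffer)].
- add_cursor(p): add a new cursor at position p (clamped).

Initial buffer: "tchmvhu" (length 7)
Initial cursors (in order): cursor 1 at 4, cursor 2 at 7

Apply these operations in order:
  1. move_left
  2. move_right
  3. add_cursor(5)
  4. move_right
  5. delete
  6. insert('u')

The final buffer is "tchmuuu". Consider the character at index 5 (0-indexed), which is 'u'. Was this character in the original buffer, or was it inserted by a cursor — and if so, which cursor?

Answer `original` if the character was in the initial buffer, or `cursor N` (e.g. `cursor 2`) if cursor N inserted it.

Answer: cursor 2

Derivation:
After op 1 (move_left): buffer="tchmvhu" (len 7), cursors c1@3 c2@6, authorship .......
After op 2 (move_right): buffer="tchmvhu" (len 7), cursors c1@4 c2@7, authorship .......
After op 3 (add_cursor(5)): buffer="tchmvhu" (len 7), cursors c1@4 c3@5 c2@7, authorship .......
After op 4 (move_right): buffer="tchmvhu" (len 7), cursors c1@5 c3@6 c2@7, authorship .......
After op 5 (delete): buffer="tchm" (len 4), cursors c1@4 c2@4 c3@4, authorship ....
After op 6 (insert('u')): buffer="tchmuuu" (len 7), cursors c1@7 c2@7 c3@7, authorship ....123
Authorship (.=original, N=cursor N): . . . . 1 2 3
Index 5: author = 2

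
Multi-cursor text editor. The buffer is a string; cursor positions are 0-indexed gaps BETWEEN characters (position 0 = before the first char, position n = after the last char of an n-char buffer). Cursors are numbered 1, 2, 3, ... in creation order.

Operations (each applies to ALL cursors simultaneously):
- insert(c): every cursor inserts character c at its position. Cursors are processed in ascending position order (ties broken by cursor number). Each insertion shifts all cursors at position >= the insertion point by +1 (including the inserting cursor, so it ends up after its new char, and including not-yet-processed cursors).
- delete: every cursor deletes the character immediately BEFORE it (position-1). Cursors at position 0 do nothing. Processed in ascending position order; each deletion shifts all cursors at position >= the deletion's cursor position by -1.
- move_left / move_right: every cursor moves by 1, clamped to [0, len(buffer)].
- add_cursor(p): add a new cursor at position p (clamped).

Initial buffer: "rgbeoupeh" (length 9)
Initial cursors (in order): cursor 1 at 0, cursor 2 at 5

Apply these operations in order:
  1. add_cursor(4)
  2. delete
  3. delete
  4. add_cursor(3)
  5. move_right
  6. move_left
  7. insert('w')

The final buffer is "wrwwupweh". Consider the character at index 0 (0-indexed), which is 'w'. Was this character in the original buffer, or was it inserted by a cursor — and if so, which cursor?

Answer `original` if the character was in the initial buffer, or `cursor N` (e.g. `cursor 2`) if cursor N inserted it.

Answer: cursor 1

Derivation:
After op 1 (add_cursor(4)): buffer="rgbeoupeh" (len 9), cursors c1@0 c3@4 c2@5, authorship .........
After op 2 (delete): buffer="rgbupeh" (len 7), cursors c1@0 c2@3 c3@3, authorship .......
After op 3 (delete): buffer="rupeh" (len 5), cursors c1@0 c2@1 c3@1, authorship .....
After op 4 (add_cursor(3)): buffer="rupeh" (len 5), cursors c1@0 c2@1 c3@1 c4@3, authorship .....
After op 5 (move_right): buffer="rupeh" (len 5), cursors c1@1 c2@2 c3@2 c4@4, authorship .....
After op 6 (move_left): buffer="rupeh" (len 5), cursors c1@0 c2@1 c3@1 c4@3, authorship .....
After op 7 (insert('w')): buffer="wrwwupweh" (len 9), cursors c1@1 c2@4 c3@4 c4@7, authorship 1.23..4..
Authorship (.=original, N=cursor N): 1 . 2 3 . . 4 . .
Index 0: author = 1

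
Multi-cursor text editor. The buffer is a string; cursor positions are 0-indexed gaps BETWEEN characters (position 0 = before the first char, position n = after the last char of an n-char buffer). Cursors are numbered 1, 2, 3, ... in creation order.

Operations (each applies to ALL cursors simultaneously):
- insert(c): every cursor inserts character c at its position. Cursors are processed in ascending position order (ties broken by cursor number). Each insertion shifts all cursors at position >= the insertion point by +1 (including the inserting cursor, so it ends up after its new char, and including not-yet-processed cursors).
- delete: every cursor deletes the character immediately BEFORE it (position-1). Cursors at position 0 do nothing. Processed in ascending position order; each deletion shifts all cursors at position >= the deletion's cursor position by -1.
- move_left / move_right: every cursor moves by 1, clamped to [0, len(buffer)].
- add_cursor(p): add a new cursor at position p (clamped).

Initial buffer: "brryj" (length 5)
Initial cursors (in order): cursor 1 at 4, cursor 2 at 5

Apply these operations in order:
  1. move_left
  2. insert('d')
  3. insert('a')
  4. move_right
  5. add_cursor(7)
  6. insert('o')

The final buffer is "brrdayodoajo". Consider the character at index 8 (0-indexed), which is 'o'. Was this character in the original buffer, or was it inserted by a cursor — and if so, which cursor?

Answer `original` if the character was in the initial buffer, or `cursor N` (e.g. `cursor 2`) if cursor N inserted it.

After op 1 (move_left): buffer="brryj" (len 5), cursors c1@3 c2@4, authorship .....
After op 2 (insert('d')): buffer="brrdydj" (len 7), cursors c1@4 c2@6, authorship ...1.2.
After op 3 (insert('a')): buffer="brrdaydaj" (len 9), cursors c1@5 c2@8, authorship ...11.22.
After op 4 (move_right): buffer="brrdaydaj" (len 9), cursors c1@6 c2@9, authorship ...11.22.
After op 5 (add_cursor(7)): buffer="brrdaydaj" (len 9), cursors c1@6 c3@7 c2@9, authorship ...11.22.
After op 6 (insert('o')): buffer="brrdayodoajo" (len 12), cursors c1@7 c3@9 c2@12, authorship ...11.1232.2
Authorship (.=original, N=cursor N): . . . 1 1 . 1 2 3 2 . 2
Index 8: author = 3

Answer: cursor 3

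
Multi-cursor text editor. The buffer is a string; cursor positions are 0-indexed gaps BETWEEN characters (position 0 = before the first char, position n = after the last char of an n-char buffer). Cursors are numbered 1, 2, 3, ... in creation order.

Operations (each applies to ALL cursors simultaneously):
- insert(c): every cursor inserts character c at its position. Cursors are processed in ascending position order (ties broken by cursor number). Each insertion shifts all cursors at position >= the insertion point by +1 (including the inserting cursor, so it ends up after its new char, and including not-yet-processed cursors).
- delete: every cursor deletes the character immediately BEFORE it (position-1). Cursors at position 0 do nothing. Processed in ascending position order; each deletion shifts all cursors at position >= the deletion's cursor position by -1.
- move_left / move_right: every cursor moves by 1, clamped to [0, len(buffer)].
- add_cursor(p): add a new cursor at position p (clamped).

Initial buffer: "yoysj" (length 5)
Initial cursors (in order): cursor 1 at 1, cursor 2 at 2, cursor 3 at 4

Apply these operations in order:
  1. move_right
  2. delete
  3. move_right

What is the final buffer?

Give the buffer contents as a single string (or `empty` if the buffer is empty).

Answer: ys

Derivation:
After op 1 (move_right): buffer="yoysj" (len 5), cursors c1@2 c2@3 c3@5, authorship .....
After op 2 (delete): buffer="ys" (len 2), cursors c1@1 c2@1 c3@2, authorship ..
After op 3 (move_right): buffer="ys" (len 2), cursors c1@2 c2@2 c3@2, authorship ..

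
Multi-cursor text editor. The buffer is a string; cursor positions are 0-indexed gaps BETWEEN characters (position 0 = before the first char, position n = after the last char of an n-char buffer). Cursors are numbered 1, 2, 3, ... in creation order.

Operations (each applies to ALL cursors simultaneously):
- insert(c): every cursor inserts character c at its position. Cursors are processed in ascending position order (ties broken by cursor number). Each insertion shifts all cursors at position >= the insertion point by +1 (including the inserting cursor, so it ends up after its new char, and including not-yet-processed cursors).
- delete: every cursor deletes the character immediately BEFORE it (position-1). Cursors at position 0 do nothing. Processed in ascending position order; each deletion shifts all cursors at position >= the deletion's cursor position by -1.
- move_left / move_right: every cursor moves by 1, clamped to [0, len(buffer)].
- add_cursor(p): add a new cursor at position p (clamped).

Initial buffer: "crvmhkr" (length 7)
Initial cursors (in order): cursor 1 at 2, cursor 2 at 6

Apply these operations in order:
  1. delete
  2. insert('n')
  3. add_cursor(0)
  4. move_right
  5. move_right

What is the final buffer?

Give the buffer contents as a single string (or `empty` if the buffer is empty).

Answer: cnvmhnr

Derivation:
After op 1 (delete): buffer="cvmhr" (len 5), cursors c1@1 c2@4, authorship .....
After op 2 (insert('n')): buffer="cnvmhnr" (len 7), cursors c1@2 c2@6, authorship .1...2.
After op 3 (add_cursor(0)): buffer="cnvmhnr" (len 7), cursors c3@0 c1@2 c2@6, authorship .1...2.
After op 4 (move_right): buffer="cnvmhnr" (len 7), cursors c3@1 c1@3 c2@7, authorship .1...2.
After op 5 (move_right): buffer="cnvmhnr" (len 7), cursors c3@2 c1@4 c2@7, authorship .1...2.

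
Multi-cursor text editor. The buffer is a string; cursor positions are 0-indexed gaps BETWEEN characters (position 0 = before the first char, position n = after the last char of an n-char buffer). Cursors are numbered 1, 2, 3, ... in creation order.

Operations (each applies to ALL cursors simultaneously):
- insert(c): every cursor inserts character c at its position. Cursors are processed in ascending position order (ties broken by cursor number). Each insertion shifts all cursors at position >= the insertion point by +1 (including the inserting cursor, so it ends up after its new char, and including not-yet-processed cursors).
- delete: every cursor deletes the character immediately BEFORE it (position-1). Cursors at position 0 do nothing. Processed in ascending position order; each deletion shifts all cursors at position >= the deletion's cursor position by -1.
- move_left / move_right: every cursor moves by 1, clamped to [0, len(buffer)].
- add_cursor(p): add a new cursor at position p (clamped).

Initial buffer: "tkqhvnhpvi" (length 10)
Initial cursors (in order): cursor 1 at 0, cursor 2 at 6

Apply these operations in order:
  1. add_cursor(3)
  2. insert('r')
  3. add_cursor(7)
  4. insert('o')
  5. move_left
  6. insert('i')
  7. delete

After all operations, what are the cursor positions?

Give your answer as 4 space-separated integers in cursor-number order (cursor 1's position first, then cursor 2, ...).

After op 1 (add_cursor(3)): buffer="tkqhvnhpvi" (len 10), cursors c1@0 c3@3 c2@6, authorship ..........
After op 2 (insert('r')): buffer="rtkqrhvnrhpvi" (len 13), cursors c1@1 c3@5 c2@9, authorship 1...3...2....
After op 3 (add_cursor(7)): buffer="rtkqrhvnrhpvi" (len 13), cursors c1@1 c3@5 c4@7 c2@9, authorship 1...3...2....
After op 4 (insert('o')): buffer="rotkqrohvonrohpvi" (len 17), cursors c1@2 c3@7 c4@10 c2@13, authorship 11...33..4.22....
After op 5 (move_left): buffer="rotkqrohvonrohpvi" (len 17), cursors c1@1 c3@6 c4@9 c2@12, authorship 11...33..4.22....
After op 6 (insert('i')): buffer="riotkqriohvionriohpvi" (len 21), cursors c1@2 c3@8 c4@12 c2@16, authorship 111...333..44.222....
After op 7 (delete): buffer="rotkqrohvonrohpvi" (len 17), cursors c1@1 c3@6 c4@9 c2@12, authorship 11...33..4.22....

Answer: 1 12 6 9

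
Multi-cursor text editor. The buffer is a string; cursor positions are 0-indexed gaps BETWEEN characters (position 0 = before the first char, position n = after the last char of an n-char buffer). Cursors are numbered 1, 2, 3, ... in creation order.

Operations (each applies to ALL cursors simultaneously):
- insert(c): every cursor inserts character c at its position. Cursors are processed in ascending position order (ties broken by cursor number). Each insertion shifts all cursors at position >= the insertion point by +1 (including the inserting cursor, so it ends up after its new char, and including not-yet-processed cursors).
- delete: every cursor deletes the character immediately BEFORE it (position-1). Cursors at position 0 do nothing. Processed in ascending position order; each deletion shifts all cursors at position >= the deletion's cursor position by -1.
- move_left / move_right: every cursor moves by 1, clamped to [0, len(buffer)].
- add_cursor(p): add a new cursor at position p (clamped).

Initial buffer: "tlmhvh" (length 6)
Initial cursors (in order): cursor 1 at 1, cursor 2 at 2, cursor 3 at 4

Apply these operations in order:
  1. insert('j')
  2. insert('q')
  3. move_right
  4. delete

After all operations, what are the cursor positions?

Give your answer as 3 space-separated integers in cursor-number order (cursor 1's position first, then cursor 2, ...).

Answer: 3 5 8

Derivation:
After op 1 (insert('j')): buffer="tjljmhjvh" (len 9), cursors c1@2 c2@4 c3@7, authorship .1.2..3..
After op 2 (insert('q')): buffer="tjqljqmhjqvh" (len 12), cursors c1@3 c2@6 c3@10, authorship .11.22..33..
After op 3 (move_right): buffer="tjqljqmhjqvh" (len 12), cursors c1@4 c2@7 c3@11, authorship .11.22..33..
After op 4 (delete): buffer="tjqjqhjqh" (len 9), cursors c1@3 c2@5 c3@8, authorship .1122.33.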